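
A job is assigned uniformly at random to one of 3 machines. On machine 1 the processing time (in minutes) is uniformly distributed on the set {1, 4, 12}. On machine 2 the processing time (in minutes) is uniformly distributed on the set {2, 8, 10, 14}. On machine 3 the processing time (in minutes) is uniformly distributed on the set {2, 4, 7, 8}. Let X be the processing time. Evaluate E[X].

233/36

E[X | machine 1] = (1+4+12)/3 = 17/3.
E[X | machine 2] = (2+8+10+14)/4 = 17/2.
E[X | machine 3] = (2+4+7+8)/4 = 21/4.
E[X] = (1/3)·(17/3) + (1/3)·(17/2) + (1/3)·(21/4) = 233/36.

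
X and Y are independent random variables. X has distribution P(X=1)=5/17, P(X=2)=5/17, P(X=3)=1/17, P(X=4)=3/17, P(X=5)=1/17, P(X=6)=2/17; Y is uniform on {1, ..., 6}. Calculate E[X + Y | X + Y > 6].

P(X + Y > 6) = 47/102.
Summing (X+Y)·P(x,y) over outcomes with X + Y > 6 gives 395/102.
E[X + Y | X + Y > 6] = (395/102) / (47/102) = 395/47.

395/47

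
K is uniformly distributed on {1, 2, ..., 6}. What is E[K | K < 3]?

Given K < 3, K is equally likely to be any of {1, 2}.
E[K | K < 3] = (1 + 2) / 2 = 3/2.

3/2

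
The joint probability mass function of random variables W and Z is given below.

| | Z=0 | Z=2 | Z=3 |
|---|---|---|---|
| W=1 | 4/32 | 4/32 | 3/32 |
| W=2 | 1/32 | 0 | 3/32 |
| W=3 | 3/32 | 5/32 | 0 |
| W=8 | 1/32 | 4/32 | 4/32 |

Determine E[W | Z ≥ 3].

P(Z ≥ 3) = 5/16.
Σ W·P over the event = 1·(3/32) + 2·(3/32) + 8·(4/32) = 41/32.
E[W | Z ≥ 3] = (41/32) / (5/16) = 41/10.

41/10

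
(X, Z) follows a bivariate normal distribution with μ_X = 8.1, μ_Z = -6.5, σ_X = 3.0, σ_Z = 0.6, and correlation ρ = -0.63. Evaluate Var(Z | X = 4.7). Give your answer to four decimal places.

The conditional variance in a bivariate normal is σ_Z²(1 − ρ²), independent of x.
Var(Z | X=4.7) = (0.6)²·(1 − (-0.63)²) = 0.36·0.6031 = 0.2171.

0.2171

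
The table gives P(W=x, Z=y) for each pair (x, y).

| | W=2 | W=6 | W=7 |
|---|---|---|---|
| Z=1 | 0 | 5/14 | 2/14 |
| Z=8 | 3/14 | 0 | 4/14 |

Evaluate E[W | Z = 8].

P(Z = 8) = 1/2.
Summing W·P(W=x,Z=y) over the conditioning event gives 17/7.
E[W | Z = 8] = (17/7) / (1/2) = 34/7.

34/7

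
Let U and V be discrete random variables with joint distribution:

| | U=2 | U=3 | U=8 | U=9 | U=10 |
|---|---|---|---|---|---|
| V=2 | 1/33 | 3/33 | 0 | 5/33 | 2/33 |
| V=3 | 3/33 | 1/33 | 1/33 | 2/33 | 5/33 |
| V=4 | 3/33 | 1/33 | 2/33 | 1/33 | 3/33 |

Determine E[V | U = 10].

P(U = 10) = 10/33.
Σ V·P over the event = 2·(2/33) + 3·(5/33) + 4·(3/33) = 31/33.
E[V | U = 10] = (31/33) / (10/33) = 31/10.

31/10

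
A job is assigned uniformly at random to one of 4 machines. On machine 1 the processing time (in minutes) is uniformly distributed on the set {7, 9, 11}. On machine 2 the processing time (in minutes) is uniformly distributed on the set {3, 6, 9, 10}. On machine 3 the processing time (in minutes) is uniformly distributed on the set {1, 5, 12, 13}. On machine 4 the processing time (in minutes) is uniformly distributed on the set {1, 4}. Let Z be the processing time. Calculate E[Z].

E[Z | machine 1] = (7+9+11)/3 = 9.
E[Z | machine 2] = (3+6+9+10)/4 = 7.
E[Z | machine 3] = (1+5+12+13)/4 = 31/4.
E[Z | machine 4] = (1+4)/2 = 5/2.
By the law of total expectation,
E[Z] = (1/4)·(9) + (1/4)·(7) + (1/4)·(31/4) + (1/4)·(5/2) = 105/16.

105/16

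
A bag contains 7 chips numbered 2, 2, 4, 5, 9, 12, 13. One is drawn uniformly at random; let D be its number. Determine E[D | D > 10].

25/2

P(D > 10) = 2/7.
Σ over the event: 12·1/7 + 13·1/7 = 25/7.
E[D | D > 10] = (25/7) / (2/7) = 25/2.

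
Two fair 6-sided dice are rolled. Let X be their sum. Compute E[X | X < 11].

218/33

P(X < 11) = 11/12.
E[X | X < 11] = (109/18) / (11/12) = 218/33.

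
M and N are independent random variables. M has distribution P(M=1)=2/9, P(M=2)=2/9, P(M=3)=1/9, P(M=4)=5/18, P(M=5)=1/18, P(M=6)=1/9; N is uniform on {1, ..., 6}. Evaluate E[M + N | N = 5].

145/18

P(N = 5) = 1/6.
Summing (M+N)·P(x,y) over outcomes with N = 5 gives 145/108.
E[M + N | N = 5] = (145/108) / (1/6) = 145/18.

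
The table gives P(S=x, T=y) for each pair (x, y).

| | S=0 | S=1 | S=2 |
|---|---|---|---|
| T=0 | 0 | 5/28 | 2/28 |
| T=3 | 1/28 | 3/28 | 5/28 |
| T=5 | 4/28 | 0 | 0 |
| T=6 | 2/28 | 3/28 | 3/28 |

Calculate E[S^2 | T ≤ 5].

9/5

P(T ≤ 5) = 5/7.
Σ S^2·P over the event = 0·(1/28) + 0·(4/28) + 1·(5/28) + 1·(3/28) + 4·(2/28) + 4·(5/28) = 9/7.
E[S^2 | T ≤ 5] = (9/7) / (5/7) = 9/5.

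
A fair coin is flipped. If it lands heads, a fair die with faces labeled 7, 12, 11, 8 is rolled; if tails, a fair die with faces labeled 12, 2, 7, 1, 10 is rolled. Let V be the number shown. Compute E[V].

159/20

E[V | heads] = (7+12+11+8)/4 = 19/2.
E[V | tails] = (12+2+7+1+10)/5 = 32/5.
By the law of total expectation,
E[V] = (1/2)·(19/2) + (1/2)·(32/5) = 159/20.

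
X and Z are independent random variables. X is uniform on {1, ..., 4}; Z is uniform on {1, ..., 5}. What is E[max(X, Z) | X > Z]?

10/3

Outcomes with X > Z: (2,1), (3,1), (3,2), (4,1), (4,2), (4,3), each with probability 1/20.
E[max(X, Z) | X > Z] = (2 + 3 + 3 + 4 + 4 + 4) / 6 = 10/3.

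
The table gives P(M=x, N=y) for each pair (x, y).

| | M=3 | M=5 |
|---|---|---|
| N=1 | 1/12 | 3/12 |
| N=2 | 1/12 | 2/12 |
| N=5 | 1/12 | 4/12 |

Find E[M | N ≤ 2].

P(N ≤ 2) = 7/12.
Σ M·P over the event = 3·(1/12) + 3·(1/12) + 5·(3/12) + 5·(2/12) = 31/12.
E[M | N ≤ 2] = (31/12) / (7/12) = 31/7.

31/7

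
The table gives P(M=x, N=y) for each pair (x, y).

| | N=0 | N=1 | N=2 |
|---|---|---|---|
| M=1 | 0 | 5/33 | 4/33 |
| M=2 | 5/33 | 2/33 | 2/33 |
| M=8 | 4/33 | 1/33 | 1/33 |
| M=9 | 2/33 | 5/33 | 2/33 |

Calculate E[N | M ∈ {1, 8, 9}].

P(M ∈ {1, 8, 9}) = 8/11.
Σ N·P over the event = 1·(5/33) + 2·(4/33) + 0·(4/33) + 1·(1/33) + 2·(1/33) + 0·(2/33) + 1·(5/33) + 2·(2/33) = 25/33.
E[N | M ∈ {1, 8, 9}] = (25/33) / (8/11) = 25/24.

25/24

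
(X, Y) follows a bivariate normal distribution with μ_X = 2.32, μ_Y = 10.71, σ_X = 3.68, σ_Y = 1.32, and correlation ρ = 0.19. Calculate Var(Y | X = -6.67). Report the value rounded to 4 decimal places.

1.6795

Var(Y | X=x) = (1 − ρ²)·σ_Y².
Var(Y | X=-6.67) = (1.32)²·(1 − (0.19)²) = 1.7424·0.9639 = 1.6795.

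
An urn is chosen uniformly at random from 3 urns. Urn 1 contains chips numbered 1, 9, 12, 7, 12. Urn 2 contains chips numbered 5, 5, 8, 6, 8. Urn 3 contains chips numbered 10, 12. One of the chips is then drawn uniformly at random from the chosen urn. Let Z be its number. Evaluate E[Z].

E[Z | urn 1] = (1+9+12+7+12)/5 = 41/5.
E[Z | urn 2] = (5+5+8+6+8)/5 = 32/5.
E[Z | urn 3] = (10+12)/2 = 11.
By the law of total expectation,
E[Z] = (1/3)·(41/5) + (1/3)·(32/5) + (1/3)·(11) = 128/15.

128/15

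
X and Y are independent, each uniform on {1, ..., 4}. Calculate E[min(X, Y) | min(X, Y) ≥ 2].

23/9

Outcomes with min(X, Y) ≥ 2: (2,2), (2,3), (2,4), (3,2), (3,3), (3,4), (4,2), (4,3), (4,4), each with probability 1/16.
E[min(X, Y) | min(X, Y) ≥ 2] = (2 + 2 + 2 + 2 + 3 + 3 + 2 + 3 + 4) / 9 = 23/9.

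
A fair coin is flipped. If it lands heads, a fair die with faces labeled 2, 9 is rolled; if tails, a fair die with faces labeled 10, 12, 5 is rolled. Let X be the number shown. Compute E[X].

29/4

E[X | heads] = (2+9)/2 = 11/2.
E[X | tails] = (10+12+5)/3 = 9.
By the law of total expectation,
E[X] = (1/2)·(11/2) + (1/2)·(9) = 29/4.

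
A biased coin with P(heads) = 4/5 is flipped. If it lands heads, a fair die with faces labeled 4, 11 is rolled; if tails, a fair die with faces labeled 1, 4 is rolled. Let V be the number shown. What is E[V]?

E[V | heads] = (4+11)/2 = 15/2.
E[V | tails] = (1+4)/2 = 5/2.
By the law of total expectation,
E[V] = (4/5)·(15/2) + (1/5)·(5/2) = 13/2.

13/2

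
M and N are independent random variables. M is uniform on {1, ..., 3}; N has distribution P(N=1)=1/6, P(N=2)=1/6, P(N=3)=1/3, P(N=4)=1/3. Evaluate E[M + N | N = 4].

6

P(N = 4) = 1/3.
Summing (M+N)·P(x,y) over outcomes with N = 4 gives 2.
E[M + N | N = 4] = (2) / (1/3) = 6.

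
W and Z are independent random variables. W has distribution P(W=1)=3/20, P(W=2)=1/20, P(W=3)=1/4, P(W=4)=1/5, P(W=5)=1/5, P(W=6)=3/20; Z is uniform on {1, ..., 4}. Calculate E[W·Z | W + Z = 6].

P(W + Z = 6) = 7/40.
Summing WZ·P(x,y) over outcomes with W + Z = 6 gives 21/16.
E[W·Z | W + Z = 6] = (21/16) / (7/40) = 15/2.

15/2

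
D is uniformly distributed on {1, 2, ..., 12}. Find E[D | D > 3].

8

Given D > 3, D is equally likely to be any of {4, 5, 6, 7, 8, 9, 10, 11, 12}.
E[D | D > 3] = (4 + 5 + 6 + 7 + 8 + 9 + 10 + 11 + 12) / 9 = 8.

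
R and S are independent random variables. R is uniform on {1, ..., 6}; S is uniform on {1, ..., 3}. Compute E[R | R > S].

P(R > S) = 2/3.
Summing R·P(x,y) over outcomes with R > S gives 53/18.
E[R | R > S] = (53/18) / (2/3) = 53/12.

53/12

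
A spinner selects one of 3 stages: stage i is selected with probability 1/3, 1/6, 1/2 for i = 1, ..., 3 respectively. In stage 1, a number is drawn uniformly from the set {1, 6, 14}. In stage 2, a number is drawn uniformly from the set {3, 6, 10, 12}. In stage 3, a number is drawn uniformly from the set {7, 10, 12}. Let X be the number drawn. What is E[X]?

203/24

E[X | stage 1] = (1+6+14)/3 = 7.
E[X | stage 2] = (3+6+10+12)/4 = 31/4.
E[X | stage 3] = (7+10+12)/3 = 29/3.
By the law of total expectation,
E[X] = (1/3)·(7) + (1/6)·(31/4) + (1/2)·(29/3) = 203/24.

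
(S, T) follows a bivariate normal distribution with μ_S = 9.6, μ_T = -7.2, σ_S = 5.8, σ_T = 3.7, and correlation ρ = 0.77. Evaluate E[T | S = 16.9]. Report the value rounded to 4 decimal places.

E[T | S=x] = μ_T + ρ(σ_T/σ_S)(x − μ_S) for jointly normal variables.
E[T | S=16.9] = -7.2 + (0.77)·(3.7/5.8)·(16.9 − (9.6)) = -7.2 + (0.49121)·(7.3) = -3.6142.

-3.6142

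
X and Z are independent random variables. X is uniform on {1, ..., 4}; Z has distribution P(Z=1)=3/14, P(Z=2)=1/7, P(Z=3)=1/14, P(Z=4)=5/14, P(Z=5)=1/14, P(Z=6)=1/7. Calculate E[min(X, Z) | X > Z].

10/7

P(X > Z) = 1/4.
Summing min(X,Z)·P(x,y) over outcomes with X > Z gives 5/14.
E[min(X, Z) | X > Z] = (5/14) / (1/4) = 10/7.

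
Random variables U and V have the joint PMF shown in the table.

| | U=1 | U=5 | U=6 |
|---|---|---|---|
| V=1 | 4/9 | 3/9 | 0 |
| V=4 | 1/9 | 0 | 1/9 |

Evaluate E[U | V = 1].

19/7

P(V = 1) = 7/9.
Σ U·P over the event = 1·(4/9) + 5·(3/9) = 19/9.
E[U | V = 1] = (19/9) / (7/9) = 19/7.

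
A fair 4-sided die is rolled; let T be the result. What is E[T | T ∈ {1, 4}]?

P(T ∈ {1, 4}) = 1/2.
Σ over the event: 1·1/4 + 4·1/4 = 5/4.
E[T | T ∈ {1, 4}] = (5/4) / (1/2) = 5/2.

5/2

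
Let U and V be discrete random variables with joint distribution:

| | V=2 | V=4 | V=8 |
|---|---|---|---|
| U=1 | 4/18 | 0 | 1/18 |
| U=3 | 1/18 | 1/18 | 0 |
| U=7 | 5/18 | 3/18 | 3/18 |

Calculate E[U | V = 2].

21/5

P(V = 2) = 5/9.
Summing U·P(U=x,V=y) over the conditioning event gives 7/3.
E[U | V = 2] = (7/3) / (5/9) = 21/5.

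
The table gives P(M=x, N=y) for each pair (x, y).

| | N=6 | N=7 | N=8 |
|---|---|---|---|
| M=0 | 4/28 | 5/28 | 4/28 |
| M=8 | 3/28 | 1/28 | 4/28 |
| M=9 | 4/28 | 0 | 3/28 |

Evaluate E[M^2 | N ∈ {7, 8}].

P(N ∈ {7, 8}) = 17/28.
Σ M^2·P over the event = 0·(5/28) + 0·(4/28) + 64·(1/28) + 64·(4/28) + 81·(3/28) = 563/28.
E[M^2 | N ∈ {7, 8}] = (563/28) / (17/28) = 563/17.

563/17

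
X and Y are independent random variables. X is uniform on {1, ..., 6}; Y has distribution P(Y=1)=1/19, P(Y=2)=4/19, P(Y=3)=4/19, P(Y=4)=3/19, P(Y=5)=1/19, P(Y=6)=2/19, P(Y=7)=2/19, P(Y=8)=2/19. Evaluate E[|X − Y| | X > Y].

P(X > Y) = 20/57.
Summing |X−Y|·P(x,y) over outcomes with X > Y gives 89/114.
E[|X − Y| | X > Y] = (89/114) / (20/57) = 89/40.

89/40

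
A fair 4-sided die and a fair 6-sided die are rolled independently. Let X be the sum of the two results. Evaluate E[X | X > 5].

52/7

P(X > 5) = 7/12.
Σ over the event: 6·1/6 + 7·1/6 + 8·1/8 + 9·1/12 + 10·1/24 = 13/3.
E[X | X > 5] = (13/3) / (7/12) = 52/7.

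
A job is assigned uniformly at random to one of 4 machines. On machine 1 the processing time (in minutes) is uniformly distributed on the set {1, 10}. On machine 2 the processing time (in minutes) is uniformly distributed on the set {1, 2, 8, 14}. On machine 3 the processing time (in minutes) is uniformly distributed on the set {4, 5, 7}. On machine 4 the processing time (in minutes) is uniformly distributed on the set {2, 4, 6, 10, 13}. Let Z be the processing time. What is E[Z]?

289/48

E[Z | machine 1] = (1+10)/2 = 11/2.
E[Z | machine 2] = (1+2+8+14)/4 = 25/4.
E[Z | machine 3] = (4+5+7)/3 = 16/3.
E[Z | machine 4] = (2+4+6+10+13)/5 = 7.
E[Z] = (1/4)·(11/2) + (1/4)·(25/4) + (1/4)·(16/3) + (1/4)·(7) = 289/48.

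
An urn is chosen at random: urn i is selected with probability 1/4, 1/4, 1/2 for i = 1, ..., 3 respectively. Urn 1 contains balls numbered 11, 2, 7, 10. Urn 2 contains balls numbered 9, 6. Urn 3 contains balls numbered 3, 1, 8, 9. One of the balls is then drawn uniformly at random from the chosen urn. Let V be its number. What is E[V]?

E[V | urn 1] = (11+2+7+10)/4 = 15/2.
E[V | urn 2] = (9+6)/2 = 15/2.
E[V | urn 3] = (3+1+8+9)/4 = 21/4.
By the law of total expectation,
E[V] = (1/4)·(15/2) + (1/4)·(15/2) + (1/2)·(21/4) = 51/8.

51/8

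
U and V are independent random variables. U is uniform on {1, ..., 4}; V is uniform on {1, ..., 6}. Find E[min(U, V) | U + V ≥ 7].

29/10

Outcomes with U + V ≥ 7: (1,6), (2,5), (2,6), (3,4), (3,5), (3,6), (4,3), (4,4), (4,5), (4,6), each with probability 1/24.
E[min(U, V) | U + V ≥ 7] = (1 + 2 + 2 + 3 + 3 + 3 + 3 + 4 + 4 + 4) / 10 = 29/10.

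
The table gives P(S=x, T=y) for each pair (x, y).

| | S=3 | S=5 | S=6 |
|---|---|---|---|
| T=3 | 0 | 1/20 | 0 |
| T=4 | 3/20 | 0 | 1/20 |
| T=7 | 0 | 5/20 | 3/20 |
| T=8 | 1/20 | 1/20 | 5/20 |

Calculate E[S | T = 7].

P(T = 7) = 2/5.
Σ S·P over the event = 5·(5/20) + 6·(3/20) = 43/20.
E[S | T = 7] = (43/20) / (2/5) = 43/8.

43/8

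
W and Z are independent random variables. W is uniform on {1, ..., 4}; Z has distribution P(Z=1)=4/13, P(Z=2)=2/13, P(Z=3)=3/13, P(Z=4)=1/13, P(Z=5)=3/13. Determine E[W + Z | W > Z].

91/19

P(W > Z) = 19/52.
Summing (W+Z)·P(x,y) over outcomes with W > Z gives 7/4.
E[W + Z | W > Z] = (7/4) / (19/52) = 91/19.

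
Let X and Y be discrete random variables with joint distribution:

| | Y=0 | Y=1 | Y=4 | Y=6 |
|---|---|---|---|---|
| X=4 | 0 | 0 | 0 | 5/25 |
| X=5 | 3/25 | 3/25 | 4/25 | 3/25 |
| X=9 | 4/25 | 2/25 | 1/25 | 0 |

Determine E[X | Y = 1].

P(Y = 1) = 1/5.
Σ X·P over the event = 5·(3/25) + 9·(2/25) = 33/25.
E[X | Y = 1] = (33/25) / (1/5) = 33/5.

33/5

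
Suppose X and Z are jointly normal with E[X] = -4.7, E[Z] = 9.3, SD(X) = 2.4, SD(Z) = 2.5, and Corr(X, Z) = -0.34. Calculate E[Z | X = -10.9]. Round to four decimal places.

11.4958

E[Z | X=x] = μ_Z + ρ(σ_Z/σ_X)(x − μ_X) for jointly normal variables.
E[Z | X=-10.9] = 9.3 + (-0.34)·(2.5/2.4)·(-10.9 − (-4.7)) = 9.3 + (-0.354167)·(-6.2) = 11.4958.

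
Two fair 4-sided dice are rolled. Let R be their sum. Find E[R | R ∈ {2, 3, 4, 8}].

4

P(R ∈ {2, 3, 4, 8}) = 7/16.
Σ over the event: 2·1/16 + 3·1/8 + 4·3/16 + 8·1/16 = 7/4.
E[R | R ∈ {2, 3, 4, 8}] = (7/4) / (7/16) = 4.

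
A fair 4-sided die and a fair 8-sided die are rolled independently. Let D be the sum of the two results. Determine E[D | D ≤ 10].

P(D ≤ 10) = 29/32.
E[D | D ≤ 10] = (95/16) / (29/32) = 190/29.

190/29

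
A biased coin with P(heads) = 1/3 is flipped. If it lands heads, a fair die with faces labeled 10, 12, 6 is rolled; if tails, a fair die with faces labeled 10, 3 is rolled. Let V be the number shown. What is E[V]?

67/9

E[V | heads] = (10+12+6)/3 = 28/3.
E[V | tails] = (10+3)/2 = 13/2.
E[V] = (1/3)·(28/3) + (2/3)·(13/2) = 67/9.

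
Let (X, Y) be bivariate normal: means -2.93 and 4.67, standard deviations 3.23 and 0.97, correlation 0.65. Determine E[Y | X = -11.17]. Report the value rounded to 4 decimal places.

E[Y | X=x] = μ_Y + ρ(σ_Y/σ_X)(x − μ_X) for jointly normal variables.
E[Y | X=-11.17] = 4.67 + (0.65)·(0.97/3.23)·(-11.17 − (-2.93)) = 4.67 + (0.195201)·(-8.24) = 3.0615.

3.0615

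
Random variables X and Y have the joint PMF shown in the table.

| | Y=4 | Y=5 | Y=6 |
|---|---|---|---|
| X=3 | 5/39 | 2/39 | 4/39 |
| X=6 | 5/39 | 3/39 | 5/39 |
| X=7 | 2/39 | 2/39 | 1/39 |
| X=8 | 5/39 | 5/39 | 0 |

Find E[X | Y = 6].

49/10

P(Y = 6) = 10/39.
Summing X·P(X=x,Y=y) over the conditioning event gives 49/39.
E[X | Y = 6] = (49/39) / (10/39) = 49/10.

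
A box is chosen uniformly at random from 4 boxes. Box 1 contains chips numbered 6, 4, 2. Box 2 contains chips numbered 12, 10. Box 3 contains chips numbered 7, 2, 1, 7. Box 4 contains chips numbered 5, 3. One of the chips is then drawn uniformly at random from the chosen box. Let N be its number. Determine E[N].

93/16

E[N | box 1] = (6+4+2)/3 = 4.
E[N | box 2] = (12+10)/2 = 11.
E[N | box 3] = (7+2+1+7)/4 = 17/4.
E[N | box 4] = (5+3)/2 = 4.
By the law of total expectation,
E[N] = (1/4)·(4) + (1/4)·(11) + (1/4)·(17/4) + (1/4)·(4) = 93/16.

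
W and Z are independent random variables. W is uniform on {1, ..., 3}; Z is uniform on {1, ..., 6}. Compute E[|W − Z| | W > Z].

4/3

Outcomes with W > Z: (2,1), (3,1), (3,2), each with probability 1/18.
E[|W − Z| | W > Z] = (1 + 2 + 1) / 3 = 4/3.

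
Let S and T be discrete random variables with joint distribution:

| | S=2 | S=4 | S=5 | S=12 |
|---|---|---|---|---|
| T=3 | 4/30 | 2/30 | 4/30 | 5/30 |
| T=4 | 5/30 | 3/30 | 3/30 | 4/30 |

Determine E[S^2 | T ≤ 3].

P(T ≤ 3) = 1/2.
Summing S^2·P(S=x,T=y) over the conditioning event gives 434/15.
E[S^2 | T ≤ 3] = (434/15) / (1/2) = 868/15.

868/15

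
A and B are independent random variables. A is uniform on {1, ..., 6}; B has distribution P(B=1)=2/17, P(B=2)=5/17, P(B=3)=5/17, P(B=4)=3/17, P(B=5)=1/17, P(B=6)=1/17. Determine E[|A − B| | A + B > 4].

2

P(A + B > 4) = 27/34.
Summing |A−B|·P(x,y) over outcomes with A + B > 4 gives 27/17.
E[|A − B| | A + B > 4] = (27/17) / (27/34) = 2.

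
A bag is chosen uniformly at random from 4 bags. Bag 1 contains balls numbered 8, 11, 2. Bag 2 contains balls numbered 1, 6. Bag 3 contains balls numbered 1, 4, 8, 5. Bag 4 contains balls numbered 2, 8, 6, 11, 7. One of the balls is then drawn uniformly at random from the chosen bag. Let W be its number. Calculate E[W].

109/20

E[W | bag 1] = (8+11+2)/3 = 7.
E[W | bag 2] = (1+6)/2 = 7/2.
E[W | bag 3] = (1+4+8+5)/4 = 9/2.
E[W | bag 4] = (2+8+6+11+7)/5 = 34/5.
By the law of total expectation,
E[W] = (1/4)·(7) + (1/4)·(7/2) + (1/4)·(9/2) + (1/4)·(34/5) = 109/20.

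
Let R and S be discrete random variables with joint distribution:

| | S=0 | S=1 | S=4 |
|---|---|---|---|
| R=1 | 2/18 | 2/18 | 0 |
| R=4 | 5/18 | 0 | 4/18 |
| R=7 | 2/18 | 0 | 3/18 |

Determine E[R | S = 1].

1

P(S = 1) = 1/9.
Σ R·P over the event = 1·(2/18) = 1/9.
E[R | S = 1] = (1/9) / (1/9) = 1.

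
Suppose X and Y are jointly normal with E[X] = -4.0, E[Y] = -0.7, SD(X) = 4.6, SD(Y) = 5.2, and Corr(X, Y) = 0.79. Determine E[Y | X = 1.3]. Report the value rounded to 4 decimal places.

4.0331

For a bivariate normal, E[Y | X=x] = μ_Y + ρ·(σ_Y/σ_X)·(x − μ_X).
E[Y | X=1.3] = -0.7 + (0.79)·(5.2/4.6)·(1.3 − (-4.0)) = -0.7 + (0.89304)·(5.3) = 4.0331.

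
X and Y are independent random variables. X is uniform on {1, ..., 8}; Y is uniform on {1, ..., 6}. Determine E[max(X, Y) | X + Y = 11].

27/4

P(X + Y = 11) = 1/12.
Summing max(X,Y)·P(x,y) over outcomes with X + Y = 11 gives 9/16.
E[max(X, Y) | X + Y = 11] = (9/16) / (1/12) = 27/4.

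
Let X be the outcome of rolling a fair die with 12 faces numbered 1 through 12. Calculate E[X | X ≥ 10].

11

Given X ≥ 10, X is equally likely to be any of {10, 11, 12}.
E[X | X ≥ 10] = (10 + 11 + 12) / 3 = 11.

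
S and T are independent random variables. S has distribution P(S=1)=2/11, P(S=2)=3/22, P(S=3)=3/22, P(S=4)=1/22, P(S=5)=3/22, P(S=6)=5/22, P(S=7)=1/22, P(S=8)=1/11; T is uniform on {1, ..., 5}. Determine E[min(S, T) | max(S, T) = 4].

P(max(S, T) = 4) = 7/55.
Summing min(S,T)·P(x,y) over outcomes with max(S, T) = 4 gives 29/110.
E[min(S, T) | max(S, T) = 4] = (29/110) / (7/55) = 29/14.

29/14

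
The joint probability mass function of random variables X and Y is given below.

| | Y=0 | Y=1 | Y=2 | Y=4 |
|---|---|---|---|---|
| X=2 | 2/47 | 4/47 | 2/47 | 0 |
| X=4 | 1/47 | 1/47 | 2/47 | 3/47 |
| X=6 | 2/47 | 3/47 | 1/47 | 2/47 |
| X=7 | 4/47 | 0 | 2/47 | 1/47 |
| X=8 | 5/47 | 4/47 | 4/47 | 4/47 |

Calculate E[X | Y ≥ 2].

P(Y ≥ 2) = 21/47.
Summing X·P(X=x,Y=y) over the conditioning event gives 127/47.
E[X | Y ≥ 2] = (127/47) / (21/47) = 127/21.

127/21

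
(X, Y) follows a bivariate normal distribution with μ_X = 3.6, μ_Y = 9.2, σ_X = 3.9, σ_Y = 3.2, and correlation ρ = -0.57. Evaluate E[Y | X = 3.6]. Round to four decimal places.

9.2000

E[Y | X=x] = μ_Y + ρ(σ_Y/σ_X)(x − μ_X) for jointly normal variables.
E[Y | X=3.6] = 9.2 + (-0.57)·(3.2/3.9)·(3.6 − (3.6)) = 9.2 + (-0.46769)·(0) = 9.2000.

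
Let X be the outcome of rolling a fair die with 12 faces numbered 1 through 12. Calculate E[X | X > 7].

Given X > 7, X is equally likely to be any of {8, 9, 10, 11, 12}.
E[X | X > 7] = (8 + 9 + 10 + 11 + 12) / 5 = 10.

10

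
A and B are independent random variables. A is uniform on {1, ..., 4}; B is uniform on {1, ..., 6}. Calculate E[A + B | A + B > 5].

52/7

P(A + B > 5) = 7/12.
Summing (A+B)·P(x,y) over outcomes with A + B > 5 gives 13/3.
E[A + B | A + B > 5] = (13/3) / (7/12) = 52/7.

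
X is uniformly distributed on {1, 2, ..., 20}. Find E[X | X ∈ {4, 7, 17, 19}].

47/4

P(X ∈ {4, 7, 17, 19}) = 1/5.
Σ over the event: 4·1/20 + 7·1/20 + 17·1/20 + 19·1/20 = 47/20.
E[X | X ∈ {4, 7, 17, 19}] = (47/20) / (1/5) = 47/4.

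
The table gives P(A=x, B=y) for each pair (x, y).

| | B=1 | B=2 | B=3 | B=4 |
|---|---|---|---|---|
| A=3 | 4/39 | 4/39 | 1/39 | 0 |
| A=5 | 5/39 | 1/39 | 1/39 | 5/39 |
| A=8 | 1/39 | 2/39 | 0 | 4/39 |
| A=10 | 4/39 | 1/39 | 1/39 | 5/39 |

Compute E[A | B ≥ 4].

P(B ≥ 4) = 14/39.
Σ A·P over the event = 5·(5/39) + 8·(4/39) + 10·(5/39) = 107/39.
E[A | B ≥ 4] = (107/39) / (14/39) = 107/14.

107/14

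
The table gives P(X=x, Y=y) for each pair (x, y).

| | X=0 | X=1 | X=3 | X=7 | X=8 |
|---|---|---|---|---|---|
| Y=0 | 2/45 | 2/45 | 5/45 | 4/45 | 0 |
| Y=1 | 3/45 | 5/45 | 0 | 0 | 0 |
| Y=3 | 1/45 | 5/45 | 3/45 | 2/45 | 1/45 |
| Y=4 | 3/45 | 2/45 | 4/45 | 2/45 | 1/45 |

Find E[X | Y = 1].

5/8

P(Y = 1) = 8/45.
Σ X·P over the event = 0·(3/45) + 1·(5/45) = 1/9.
E[X | Y = 1] = (1/9) / (8/45) = 5/8.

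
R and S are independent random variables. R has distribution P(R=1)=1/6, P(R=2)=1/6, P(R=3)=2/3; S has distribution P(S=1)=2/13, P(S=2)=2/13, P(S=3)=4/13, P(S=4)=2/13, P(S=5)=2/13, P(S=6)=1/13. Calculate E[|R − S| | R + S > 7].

32/13

P(R + S > 7) = 1/6.
Summing |R−S|·P(x,y) over outcomes with R + S > 7 gives 16/39.
E[|R − S| | R + S > 7] = (16/39) / (1/6) = 32/13.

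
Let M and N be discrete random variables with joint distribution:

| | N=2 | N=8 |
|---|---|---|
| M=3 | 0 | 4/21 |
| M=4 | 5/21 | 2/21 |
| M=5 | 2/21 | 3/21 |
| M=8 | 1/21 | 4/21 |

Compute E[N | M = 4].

26/7

P(M = 4) = 1/3.
Σ N·P over the event = 2·(5/21) + 8·(2/21) = 26/21.
E[N | M = 4] = (26/21) / (1/3) = 26/7.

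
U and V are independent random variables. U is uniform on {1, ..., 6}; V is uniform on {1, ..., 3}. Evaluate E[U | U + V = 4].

P(U + V = 4) = 1/6.
Summing U·P(x,y) over outcomes with U + V = 4 gives 1/3.
E[U | U + V = 4] = (1/3) / (1/6) = 2.

2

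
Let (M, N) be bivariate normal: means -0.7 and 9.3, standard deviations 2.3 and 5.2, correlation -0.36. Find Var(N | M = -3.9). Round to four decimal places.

23.5356

Var(N | M=x) = (1 − ρ²)·σ_N².
Var(N | M=-3.9) = (5.2)²·(1 − (-0.36)²) = 27.04·0.8704 = 23.5356.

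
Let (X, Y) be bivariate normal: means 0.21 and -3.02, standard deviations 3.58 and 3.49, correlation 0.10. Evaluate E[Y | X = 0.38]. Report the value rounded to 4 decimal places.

E[Y | X=x] = μ_Y + ρ(σ_Y/σ_X)(x − μ_X) for jointly normal variables.
E[Y | X=0.38] = -3.02 + (0.10)·(3.49/3.58)·(0.38 − (0.21)) = -3.02 + (0.097486)·(0.17) = -3.0034.

-3.0034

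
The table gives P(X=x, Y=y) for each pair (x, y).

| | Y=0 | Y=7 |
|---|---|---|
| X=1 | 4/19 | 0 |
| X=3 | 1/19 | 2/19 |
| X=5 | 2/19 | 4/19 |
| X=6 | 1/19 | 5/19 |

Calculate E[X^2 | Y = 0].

99/8

P(Y = 0) = 8/19.
Σ X^2·P over the event = 1·(4/19) + 9·(1/19) + 25·(2/19) + 36·(1/19) = 99/19.
E[X^2 | Y = 0] = (99/19) / (8/19) = 99/8.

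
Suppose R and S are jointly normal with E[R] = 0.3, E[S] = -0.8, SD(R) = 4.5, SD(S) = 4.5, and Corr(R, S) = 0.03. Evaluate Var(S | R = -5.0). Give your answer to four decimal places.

20.2318

Var(S | R=x) = (1 − ρ²)·σ_S².
Var(S | R=-5.0) = (4.5)²·(1 − (0.03)²) = 20.25·0.9991 = 20.2318.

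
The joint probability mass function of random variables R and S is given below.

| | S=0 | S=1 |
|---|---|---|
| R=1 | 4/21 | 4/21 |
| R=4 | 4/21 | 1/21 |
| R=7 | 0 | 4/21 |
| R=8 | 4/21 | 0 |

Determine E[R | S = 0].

13/3

P(S = 0) = 4/7.
Summing R·P(R=x,S=y) over the conditioning event gives 52/21.
E[R | S = 0] = (52/21) / (4/7) = 13/3.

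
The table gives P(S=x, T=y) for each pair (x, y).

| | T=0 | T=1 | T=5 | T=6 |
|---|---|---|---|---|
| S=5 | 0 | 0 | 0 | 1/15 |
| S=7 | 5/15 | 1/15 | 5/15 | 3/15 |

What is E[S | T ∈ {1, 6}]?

33/5

P(T ∈ {1, 6}) = 1/3.
Σ S·P over the event = 5·(1/15) + 7·(1/15) + 7·(3/15) = 11/5.
E[S | T ∈ {1, 6}] = (11/5) / (1/3) = 33/5.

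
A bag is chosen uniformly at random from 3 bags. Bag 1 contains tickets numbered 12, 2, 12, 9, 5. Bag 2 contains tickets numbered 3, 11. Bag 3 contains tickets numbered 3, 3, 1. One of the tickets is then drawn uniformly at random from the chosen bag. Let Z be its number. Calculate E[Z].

52/9

E[Z | bag 1] = (12+2+12+9+5)/5 = 8.
E[Z | bag 2] = (3+11)/2 = 7.
E[Z | bag 3] = (3+3+1)/3 = 7/3.
By the law of total expectation,
E[Z] = (1/3)·(8) + (1/3)·(7) + (1/3)·(7/3) = 52/9.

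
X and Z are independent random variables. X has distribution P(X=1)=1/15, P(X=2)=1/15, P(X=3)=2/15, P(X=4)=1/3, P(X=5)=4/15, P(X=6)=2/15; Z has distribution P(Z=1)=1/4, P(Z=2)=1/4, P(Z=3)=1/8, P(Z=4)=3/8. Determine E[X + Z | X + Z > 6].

P(X + Z > 6) = 11/20.
Summing (X+Z)·P(x,y) over outcomes with X + Z > 6 gives 177/40.
E[X + Z | X + Z > 6] = (177/40) / (11/20) = 177/22.

177/22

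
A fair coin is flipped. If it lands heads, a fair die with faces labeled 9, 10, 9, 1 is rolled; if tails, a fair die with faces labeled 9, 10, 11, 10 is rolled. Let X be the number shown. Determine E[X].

69/8

E[X | heads] = (9+10+9+1)/4 = 29/4.
E[X | tails] = (9+10+11+10)/4 = 10.
By the law of total expectation,
E[X] = (1/2)·(29/4) + (1/2)·(10) = 69/8.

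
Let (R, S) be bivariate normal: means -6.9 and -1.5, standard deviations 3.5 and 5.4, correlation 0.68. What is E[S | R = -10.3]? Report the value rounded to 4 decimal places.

E[S | R=x] = μ_S + ρ(σ_S/σ_R)(x − μ_R) for jointly normal variables.
E[S | R=-10.3] = -1.5 + (0.68)·(5.4/3.5)·(-10.3 − (-6.9)) = -1.5 + (1.04914)·(-3.4) = -5.0671.

-5.0671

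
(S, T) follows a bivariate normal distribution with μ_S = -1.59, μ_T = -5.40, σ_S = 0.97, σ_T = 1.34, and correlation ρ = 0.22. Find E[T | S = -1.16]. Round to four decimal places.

The regression of T on S has slope ρ·σ_T/σ_S and passes through (μ_S, μ_T).
E[T | S=-1.16] = -5.40 + (0.22)·(1.34/0.97)·(-1.16 − (-1.59)) = -5.40 + (0.30392)·(0.43) = -5.2693.

-5.2693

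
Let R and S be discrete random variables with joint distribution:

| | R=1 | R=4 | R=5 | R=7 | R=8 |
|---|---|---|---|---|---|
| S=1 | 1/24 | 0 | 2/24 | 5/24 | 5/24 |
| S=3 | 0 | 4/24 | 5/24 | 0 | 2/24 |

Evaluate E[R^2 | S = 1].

616/13

P(S = 1) = 13/24.
Σ R^2·P over the event = 1·(1/24) + 25·(2/24) + 49·(5/24) + 64·(5/24) = 77/3.
E[R^2 | S = 1] = (77/3) / (13/24) = 616/13.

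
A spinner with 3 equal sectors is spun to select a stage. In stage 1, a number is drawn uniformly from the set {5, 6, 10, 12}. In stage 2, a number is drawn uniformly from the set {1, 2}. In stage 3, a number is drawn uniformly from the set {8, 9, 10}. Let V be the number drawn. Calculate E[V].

E[V | stage 1] = (5+6+10+12)/4 = 33/4.
E[V | stage 2] = (1+2)/2 = 3/2.
E[V | stage 3] = (8+9+10)/3 = 9.
E[V] = (1/3)·(33/4) + (1/3)·(3/2) + (1/3)·(9) = 25/4.

25/4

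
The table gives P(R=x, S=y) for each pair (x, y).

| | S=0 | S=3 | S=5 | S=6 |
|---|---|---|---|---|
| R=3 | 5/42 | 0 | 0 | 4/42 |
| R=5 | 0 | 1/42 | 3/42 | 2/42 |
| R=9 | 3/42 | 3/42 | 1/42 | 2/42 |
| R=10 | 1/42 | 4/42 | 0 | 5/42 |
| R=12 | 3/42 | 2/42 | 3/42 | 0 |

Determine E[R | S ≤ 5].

244/29

P(S ≤ 5) = 29/42.
Summing R·P(R=x,S=y) over the conditioning event gives 122/21.
E[R | S ≤ 5] = (122/21) / (29/42) = 244/29.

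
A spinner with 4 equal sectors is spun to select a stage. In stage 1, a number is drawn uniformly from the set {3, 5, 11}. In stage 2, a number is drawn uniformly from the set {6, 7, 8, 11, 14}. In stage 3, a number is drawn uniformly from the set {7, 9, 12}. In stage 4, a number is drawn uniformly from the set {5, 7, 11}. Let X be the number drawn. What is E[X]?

E[X | stage 1] = (3+5+11)/3 = 19/3.
E[X | stage 2] = (6+7+8+11+14)/5 = 46/5.
E[X | stage 3] = (7+9+12)/3 = 28/3.
E[X | stage 4] = (5+7+11)/3 = 23/3.
By the law of total expectation,
E[X] = (1/4)·(19/3) + (1/4)·(46/5) + (1/4)·(28/3) + (1/4)·(23/3) = 122/15.

122/15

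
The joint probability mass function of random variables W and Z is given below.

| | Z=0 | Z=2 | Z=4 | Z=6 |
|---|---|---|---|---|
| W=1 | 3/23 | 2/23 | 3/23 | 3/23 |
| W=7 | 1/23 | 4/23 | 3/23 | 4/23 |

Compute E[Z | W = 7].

P(W = 7) = 12/23.
Σ Z·P over the event = 0·(1/23) + 2·(4/23) + 4·(3/23) + 6·(4/23) = 44/23.
E[Z | W = 7] = (44/23) / (12/23) = 11/3.

11/3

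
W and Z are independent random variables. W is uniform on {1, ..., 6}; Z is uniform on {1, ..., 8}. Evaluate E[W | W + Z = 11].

9/2

P(W + Z = 11) = 1/12.
Summing W·P(x,y) over outcomes with W + Z = 11 gives 3/8.
E[W | W + Z = 11] = (3/8) / (1/12) = 9/2.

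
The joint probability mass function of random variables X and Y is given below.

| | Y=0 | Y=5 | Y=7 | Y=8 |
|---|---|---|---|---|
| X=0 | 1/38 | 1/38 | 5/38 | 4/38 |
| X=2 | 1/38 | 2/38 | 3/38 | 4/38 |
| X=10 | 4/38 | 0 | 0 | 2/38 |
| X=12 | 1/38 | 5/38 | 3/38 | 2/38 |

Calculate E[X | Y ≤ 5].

P(Y ≤ 5) = 15/38.
Σ X·P over the event = 0·(1/38) + 0·(1/38) + 2·(1/38) + 2·(2/38) + 10·(4/38) + 12·(1/38) + 12·(5/38) = 59/19.
E[X | Y ≤ 5] = (59/19) / (15/38) = 118/15.

118/15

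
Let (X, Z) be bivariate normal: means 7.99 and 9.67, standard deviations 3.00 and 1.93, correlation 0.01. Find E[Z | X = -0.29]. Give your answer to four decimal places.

9.6167

For a bivariate normal, E[Z | X=x] = μ_Z + ρ·(σ_Z/σ_X)·(x − μ_X).
E[Z | X=-0.29] = 9.67 + (0.01)·(1.93/3.00)·(-0.29 − (7.99)) = 9.67 + (0.0064333)·(-8.28) = 9.6167.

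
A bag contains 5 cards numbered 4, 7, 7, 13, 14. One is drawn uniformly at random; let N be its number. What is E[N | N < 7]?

4

P(N < 7) = 1/5.
Σ over the event: 4·1/5 = 4/5.
E[N | N < 7] = (4/5) / (1/5) = 4.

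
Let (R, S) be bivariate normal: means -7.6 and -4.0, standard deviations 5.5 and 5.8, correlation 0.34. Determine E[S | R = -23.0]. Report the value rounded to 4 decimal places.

E[S | R=x] = μ_S + ρ(σ_S/σ_R)(x − μ_R) for jointly normal variables.
E[S | R=-23.0] = -4.0 + (0.34)·(5.8/5.5)·(-23.0 − (-7.6)) = -4.0 + (0.358545)·(-15.4) = -9.5216.

-9.5216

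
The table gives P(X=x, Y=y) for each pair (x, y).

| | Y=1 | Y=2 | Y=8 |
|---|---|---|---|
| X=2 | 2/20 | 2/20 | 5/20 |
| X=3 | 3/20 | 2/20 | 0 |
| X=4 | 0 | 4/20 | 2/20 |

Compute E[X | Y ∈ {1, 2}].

P(Y ∈ {1, 2}) = 13/20.
Σ X·P over the event = 2·(2/20) + 2·(2/20) + 3·(3/20) + 3·(2/20) + 4·(4/20) = 39/20.
E[X | Y ∈ {1, 2}] = (39/20) / (13/20) = 3.

3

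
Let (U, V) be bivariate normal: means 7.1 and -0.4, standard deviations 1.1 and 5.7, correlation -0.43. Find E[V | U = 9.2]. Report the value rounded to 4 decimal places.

For a bivariate normal, E[V | U=x] = μ_V + ρ·(σ_V/σ_U)·(x − μ_U).
E[V | U=9.2] = -0.4 + (-0.43)·(5.7/1.1)·(9.2 − (7.1)) = -0.4 + (-2.2282)·(2.1) = -5.0792.

-5.0792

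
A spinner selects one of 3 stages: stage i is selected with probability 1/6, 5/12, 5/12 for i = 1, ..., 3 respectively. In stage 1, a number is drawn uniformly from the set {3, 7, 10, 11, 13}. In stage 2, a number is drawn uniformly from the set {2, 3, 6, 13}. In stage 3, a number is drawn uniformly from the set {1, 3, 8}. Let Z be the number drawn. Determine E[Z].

E[Z | stage 1] = (3+7+10+11+13)/5 = 44/5.
E[Z | stage 2] = (2+3+6+13)/4 = 6.
E[Z | stage 3] = (1+3+8)/3 = 4.
By the law of total expectation,
E[Z] = (1/6)·(44/5) + (5/12)·(6) + (5/12)·(4) = 169/30.

169/30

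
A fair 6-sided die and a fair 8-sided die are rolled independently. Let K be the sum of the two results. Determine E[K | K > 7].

272/27

P(K > 7) = 9/16.
Σ over the event: 8·1/8 + 9·1/8 + 10·5/48 + 11·1/12 + 12·1/16 + 13·1/24 + 14·1/48 = 17/3.
E[K | K > 7] = (17/3) / (9/16) = 272/27.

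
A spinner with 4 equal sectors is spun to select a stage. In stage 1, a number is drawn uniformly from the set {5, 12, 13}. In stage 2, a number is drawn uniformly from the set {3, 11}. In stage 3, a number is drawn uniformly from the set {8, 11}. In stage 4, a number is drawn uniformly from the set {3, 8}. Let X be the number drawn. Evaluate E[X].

8

E[X | stage 1] = (5+12+13)/3 = 10.
E[X | stage 2] = (3+11)/2 = 7.
E[X | stage 3] = (8+11)/2 = 19/2.
E[X | stage 4] = (3+8)/2 = 11/2.
E[X] = (1/4)·(10) + (1/4)·(7) + (1/4)·(19/2) + (1/4)·(11/2) = 8.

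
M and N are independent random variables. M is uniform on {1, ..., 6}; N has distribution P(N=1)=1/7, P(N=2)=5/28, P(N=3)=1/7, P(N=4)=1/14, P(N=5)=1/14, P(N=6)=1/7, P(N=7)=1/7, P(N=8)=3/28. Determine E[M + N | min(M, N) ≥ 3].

P(min(M, N) ≥ 3) = 19/42.
Summing (M+N)·P(x,y) over outcomes with min(M, N) ≥ 3 gives 383/84.
E[M + N | min(M, N) ≥ 3] = (383/84) / (19/42) = 383/38.

383/38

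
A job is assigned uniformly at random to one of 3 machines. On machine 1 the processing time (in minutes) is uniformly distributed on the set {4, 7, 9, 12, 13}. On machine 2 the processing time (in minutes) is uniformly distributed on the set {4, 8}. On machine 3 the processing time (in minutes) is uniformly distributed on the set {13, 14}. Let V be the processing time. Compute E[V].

19/2

E[V | machine 1] = (4+7+9+12+13)/5 = 9.
E[V | machine 2] = (4+8)/2 = 6.
E[V | machine 3] = (13+14)/2 = 27/2.
By the law of total expectation,
E[V] = (1/3)·(9) + (1/3)·(6) + (1/3)·(27/2) = 19/2.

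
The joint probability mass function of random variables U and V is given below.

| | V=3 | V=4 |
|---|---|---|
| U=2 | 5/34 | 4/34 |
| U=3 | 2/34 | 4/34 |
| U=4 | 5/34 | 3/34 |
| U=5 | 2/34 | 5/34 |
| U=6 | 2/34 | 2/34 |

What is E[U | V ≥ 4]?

23/6

P(V ≥ 4) = 9/17.
Σ U·P over the event = 2·(4/34) + 3·(4/34) + 4·(3/34) + 5·(5/34) + 6·(2/34) = 69/34.
E[U | V ≥ 4] = (69/34) / (9/17) = 23/6.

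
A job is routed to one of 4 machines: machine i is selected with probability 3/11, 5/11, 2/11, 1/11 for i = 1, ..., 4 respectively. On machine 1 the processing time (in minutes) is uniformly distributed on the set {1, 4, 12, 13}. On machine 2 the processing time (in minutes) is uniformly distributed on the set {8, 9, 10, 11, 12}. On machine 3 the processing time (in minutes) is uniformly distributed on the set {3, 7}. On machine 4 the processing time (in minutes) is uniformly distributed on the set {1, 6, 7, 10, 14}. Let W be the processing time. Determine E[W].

E[W | machine 1] = (1+4+12+13)/4 = 15/2.
E[W | machine 2] = (8+9+10+11+12)/5 = 10.
E[W | machine 3] = (3+7)/2 = 5.
E[W | machine 4] = (1+6+7+10+14)/5 = 38/5.
E[W] = (3/11)·(15/2) + (5/11)·(10) + (2/11)·(5) + (1/11)·(38/5) = 901/110.

901/110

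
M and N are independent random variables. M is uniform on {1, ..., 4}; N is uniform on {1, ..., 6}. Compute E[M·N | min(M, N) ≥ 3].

Outcomes with min(M, N) ≥ 3: (3,3), (3,4), (3,5), (3,6), (4,3), (4,4), (4,5), (4,6), each with probability 1/24.
E[M·N | min(M, N) ≥ 3] = (9 + 12 + 15 + 18 + 12 + 16 + 20 + 24) / 8 = 63/4.

63/4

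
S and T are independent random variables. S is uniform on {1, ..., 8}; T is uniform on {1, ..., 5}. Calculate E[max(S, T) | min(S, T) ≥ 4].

61/10

Outcomes with min(S, T) ≥ 4: (4,4), (4,5), (5,4), (5,5), (6,4), (6,5), (7,4), (7,5), (8,4), (8,5), each with probability 1/40.
E[max(S, T) | min(S, T) ≥ 4] = (4 + 5 + 5 + 5 + 6 + 6 + 7 + 7 + 8 + 8) / 10 = 61/10.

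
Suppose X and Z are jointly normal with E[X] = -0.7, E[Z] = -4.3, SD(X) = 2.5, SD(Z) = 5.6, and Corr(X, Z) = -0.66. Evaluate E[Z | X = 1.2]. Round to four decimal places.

The regression of Z on X has slope ρ·σ_Z/σ_X and passes through (μ_X, μ_Z).
E[Z | X=1.2] = -4.3 + (-0.66)·(5.6/2.5)·(1.2 − (-0.7)) = -4.3 + (-1.4784)·(1.9) = -7.1090.

-7.1090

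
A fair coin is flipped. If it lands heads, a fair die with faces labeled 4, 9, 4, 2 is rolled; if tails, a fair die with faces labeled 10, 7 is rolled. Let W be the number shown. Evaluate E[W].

53/8

E[W | heads] = (4+9+4+2)/4 = 19/4.
E[W | tails] = (10+7)/2 = 17/2.
By the law of total expectation,
E[W] = (1/2)·(19/4) + (1/2)·(17/2) = 53/8.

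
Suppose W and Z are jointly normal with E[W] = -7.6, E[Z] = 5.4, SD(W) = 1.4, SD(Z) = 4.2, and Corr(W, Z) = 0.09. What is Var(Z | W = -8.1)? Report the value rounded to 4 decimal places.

17.4971

Var(Z | W=x) = (1 − ρ²)·σ_Z².
Var(Z | W=-8.1) = (4.2)²·(1 − (0.09)²) = 17.64·0.9919 = 17.4971.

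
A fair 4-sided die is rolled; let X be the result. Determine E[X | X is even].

Given X is even, X is equally likely to be any of {2, 4}.
E[X | X is even] = (2 + 4) / 2 = 3.

3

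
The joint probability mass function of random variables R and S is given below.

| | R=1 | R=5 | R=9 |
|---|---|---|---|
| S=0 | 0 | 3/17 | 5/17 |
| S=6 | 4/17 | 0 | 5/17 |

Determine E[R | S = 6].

P(S = 6) = 9/17.
Σ R·P over the event = 1·(4/17) + 9·(5/17) = 49/17.
E[R | S = 6] = (49/17) / (9/17) = 49/9.

49/9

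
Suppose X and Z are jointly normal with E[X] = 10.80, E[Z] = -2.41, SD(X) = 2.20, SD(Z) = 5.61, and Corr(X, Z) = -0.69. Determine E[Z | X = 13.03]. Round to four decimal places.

For a bivariate normal, E[Z | X=x] = μ_Z + ρ·(σ_Z/σ_X)·(x − μ_X).
E[Z | X=13.03] = -2.41 + (-0.69)·(5.61/2.20)·(13.03 − (10.80)) = -2.41 + (-1.7595)·(2.23) = -6.3337.

-6.3337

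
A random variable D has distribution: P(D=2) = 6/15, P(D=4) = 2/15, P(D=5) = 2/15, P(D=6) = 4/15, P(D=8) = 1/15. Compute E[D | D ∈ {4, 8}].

16/3

P(D ∈ {4, 8}) = 1/5.
Σ over the event: 4·2/15 + 8·1/15 = 16/15.
E[D | D ∈ {4, 8}] = (16/15) / (1/5) = 16/3.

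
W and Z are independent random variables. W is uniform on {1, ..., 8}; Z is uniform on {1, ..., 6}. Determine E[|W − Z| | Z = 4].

2

P(Z = 4) = 1/6.
Summing |W−Z|·P(x,y) over outcomes with Z = 4 gives 1/3.
E[|W − Z| | Z = 4] = (1/3) / (1/6) = 2.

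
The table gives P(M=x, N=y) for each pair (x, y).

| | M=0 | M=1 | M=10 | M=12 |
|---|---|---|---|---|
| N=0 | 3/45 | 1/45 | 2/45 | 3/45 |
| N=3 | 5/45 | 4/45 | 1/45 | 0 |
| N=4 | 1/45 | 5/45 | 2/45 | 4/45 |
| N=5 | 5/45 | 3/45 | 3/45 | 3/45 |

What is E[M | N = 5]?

P(N = 5) = 14/45.
Σ M·P over the event = 0·(5/45) + 1·(3/45) + 10·(3/45) + 12·(3/45) = 23/15.
E[M | N = 5] = (23/15) / (14/45) = 69/14.

69/14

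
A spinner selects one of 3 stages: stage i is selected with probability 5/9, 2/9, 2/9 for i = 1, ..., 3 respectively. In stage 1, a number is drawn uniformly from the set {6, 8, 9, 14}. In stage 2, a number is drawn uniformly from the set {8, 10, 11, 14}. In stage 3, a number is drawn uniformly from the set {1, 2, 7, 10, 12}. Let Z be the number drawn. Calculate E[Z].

179/20

E[Z | stage 1] = (6+8+9+14)/4 = 37/4.
E[Z | stage 2] = (8+10+11+14)/4 = 43/4.
E[Z | stage 3] = (1+2+7+10+12)/5 = 32/5.
E[Z] = (5/9)·(37/4) + (2/9)·(43/4) + (2/9)·(32/5) = 179/20.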